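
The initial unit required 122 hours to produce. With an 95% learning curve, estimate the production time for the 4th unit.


Formula: T_n = T_1 * (learning_rate)^(log2(n)) where learning_rate = rate/100
Doublings = log2(4) = 2
T_n = 122 * 0.95^2
T_n = 122 * 0.9025 = 110.1 hours

110.1 hours


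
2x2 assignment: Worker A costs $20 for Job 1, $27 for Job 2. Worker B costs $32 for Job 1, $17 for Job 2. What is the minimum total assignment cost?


Option 1: A->1 + B->2 = $20 + $17 = $37
Option 2: A->2 + B->1 = $27 + $32 = $59
Min cost = min($37, $59) = $37

$37


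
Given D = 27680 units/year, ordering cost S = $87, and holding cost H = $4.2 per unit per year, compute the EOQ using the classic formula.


Formula: EOQ = sqrt(2 * D * S / H)
Numerator: 2 * 27680 * 87 = 4816320
2DS/H = 4816320 / 4.2 = 1146742.9
EOQ = sqrt(1146742.9) = 1070.9 units

1070.9 units


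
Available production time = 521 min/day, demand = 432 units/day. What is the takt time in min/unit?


Formula: Takt Time = Available Production Time / Customer Demand
Takt = 521 min/day / 432 units/day
Takt = 1.21 min/unit

1.21 min/unit


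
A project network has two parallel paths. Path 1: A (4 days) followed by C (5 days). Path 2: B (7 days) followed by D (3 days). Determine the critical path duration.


Path 1 = 4 + 5 = 9 days
Path 2 = 7 + 3 = 10 days
Duration = max(9, 10) = 10 days

10 days


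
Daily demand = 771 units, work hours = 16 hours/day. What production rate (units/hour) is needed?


Formula: Production Rate = Daily Demand / Available Hours
Rate = 771 units/day / 16 hours/day
Rate = 48.2 units/hour

48.2 units/hour


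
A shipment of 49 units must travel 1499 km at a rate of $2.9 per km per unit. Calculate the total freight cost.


TC = dist * cost * units = 1499 * 2.9 * 49 = $213007.90

$213007.90


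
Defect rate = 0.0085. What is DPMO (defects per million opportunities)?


DPMO = defect_rate * 1000000 = 0.0085 * 1000000

8500


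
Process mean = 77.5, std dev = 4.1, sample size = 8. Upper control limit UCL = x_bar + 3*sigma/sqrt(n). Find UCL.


UCL = 77.5 + 3 * 4.1 / sqrt(8)

81.85


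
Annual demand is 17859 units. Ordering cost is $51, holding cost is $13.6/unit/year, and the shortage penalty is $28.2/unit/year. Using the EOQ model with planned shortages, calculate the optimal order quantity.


Formula: EOQ* = sqrt(2DS/H) * sqrt((H+P)/P)
Base EOQ = sqrt(2*17859*51/13.6) = 365.98 units
Correction = sqrt((13.6+28.2)/28.2) = 1.21748
EOQ* = 365.98 * 1.21748 = 445.6 units

445.6 units


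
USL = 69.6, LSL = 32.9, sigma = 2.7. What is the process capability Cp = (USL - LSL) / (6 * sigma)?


Cp = (69.6 - 32.9) / (6 * 2.7)

2.27


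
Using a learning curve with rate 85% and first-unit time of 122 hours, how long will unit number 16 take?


Formula: T_n = T_1 * (learning_rate)^(log2(n)) where learning_rate = rate/100
Doublings = log2(16) = 4
T_n = 122 * 0.85^4
T_n = 122 * 0.522 = 63.7 hours

63.7 hours


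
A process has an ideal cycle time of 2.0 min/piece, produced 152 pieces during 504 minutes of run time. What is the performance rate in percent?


Formula: Performance = (Ideal CT * Total Count) / Run Time * 100
Ideal output time = 2.0 * 152 = 304.0 min
Performance = 304.0 / 504 * 100 = 60.3%

60.3%


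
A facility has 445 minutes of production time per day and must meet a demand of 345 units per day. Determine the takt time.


Formula: Takt Time = Available Production Time / Customer Demand
Takt = 445 min/day / 345 units/day
Takt = 1.29 min/unit

1.29 min/unit


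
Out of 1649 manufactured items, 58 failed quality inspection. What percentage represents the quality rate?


Formula: Quality Rate = Good Pieces / Total Pieces * 100
Good pieces = 1649 - 58 = 1591
QR = 1591 / 1649 * 100 = 96.5%

96.5%


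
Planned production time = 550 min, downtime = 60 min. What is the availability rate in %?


Formula: Availability = (Planned Time - Downtime) / Planned Time * 100
Uptime = 550 - 60 = 490 min
Availability = 490 / 550 * 100 = 89.1%

89.1%


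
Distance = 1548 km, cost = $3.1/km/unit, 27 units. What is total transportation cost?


TC = dist * cost * units = 1548 * 3.1 * 27 = $129567.60

$129567.60


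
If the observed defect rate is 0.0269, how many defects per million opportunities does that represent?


DPMO = defect_rate * 1000000 = 0.0269 * 1000000

26900


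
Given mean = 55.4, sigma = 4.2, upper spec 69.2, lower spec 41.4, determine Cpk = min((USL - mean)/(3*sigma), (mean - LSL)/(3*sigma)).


Cpu = (69.2 - 55.4) / (3 * 4.2) = 1.1
Cpl = (55.4 - 41.4) / (3 * 4.2) = 1.11
Cpk = min(1.1, 1.11) = 1.1

1.1


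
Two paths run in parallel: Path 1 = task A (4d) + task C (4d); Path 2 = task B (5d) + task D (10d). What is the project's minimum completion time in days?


Path 1 = 4 + 4 = 8 days
Path 2 = 5 + 10 = 15 days
Duration = max(8, 15) = 15 days

15 days


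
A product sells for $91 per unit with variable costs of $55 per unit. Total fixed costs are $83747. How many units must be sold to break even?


Formula: BEQ = Fixed Costs / (Price - Variable Cost)
Contribution margin = $91 - $55 = $36/unit
BEQ = ceil($83747 / $36/unit) = ceil(2326.31) = 2327 units

2327 units


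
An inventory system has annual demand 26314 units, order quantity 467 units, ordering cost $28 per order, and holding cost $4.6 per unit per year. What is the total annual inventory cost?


TC = 26314/467 * 28 + 467/2 * 4.6

$2651.81


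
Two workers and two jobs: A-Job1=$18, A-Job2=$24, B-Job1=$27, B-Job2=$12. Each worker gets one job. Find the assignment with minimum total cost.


Option 1: A->1 + B->2 = $18 + $12 = $30
Option 2: A->2 + B->1 = $24 + $27 = $51
Min cost = min($30, $51) = $30

$30


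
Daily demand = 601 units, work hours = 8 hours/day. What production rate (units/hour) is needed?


Formula: Production Rate = Daily Demand / Available Hours
Rate = 601 units/day / 8 hours/day
Rate = 75.1 units/hour

75.1 units/hour


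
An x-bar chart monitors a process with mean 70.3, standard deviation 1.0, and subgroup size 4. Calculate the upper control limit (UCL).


UCL = 70.3 + 3 * 1.0 / sqrt(4)

71.8


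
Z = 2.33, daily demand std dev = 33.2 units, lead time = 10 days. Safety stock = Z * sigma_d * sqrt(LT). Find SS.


Formula: SS = z * sigma_d * sqrt(LT)
sqrt(LT) = sqrt(10) = 3.1623
SS = 2.33 * 33.2 * 3.1623
SS = 244.6 units

244.6 units


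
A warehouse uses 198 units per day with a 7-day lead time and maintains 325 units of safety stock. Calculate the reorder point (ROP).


Formula: ROP = (Daily Demand * Lead Time) + Safety Stock
Demand during lead time = 198 * 7 = 1386 units
ROP = 1386 + 325 = 1711 units

1711 units


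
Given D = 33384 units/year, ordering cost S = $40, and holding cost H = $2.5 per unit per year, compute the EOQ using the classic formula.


Formula: EOQ = sqrt(2 * D * S / H)
Numerator: 2 * 33384 * 40 = 2670720
2DS/H = 2670720 / 2.5 = 1068288.0
EOQ = sqrt(1068288.0) = 1033.6 units

1033.6 units


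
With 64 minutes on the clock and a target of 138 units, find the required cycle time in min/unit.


Formula: CT = Available Time / Number of Units
CT = 64 min / 138 units
CT = 0.46 min/unit

0.46 min/unit


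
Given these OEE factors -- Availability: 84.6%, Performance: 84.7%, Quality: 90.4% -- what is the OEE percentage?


Formula: OEE = Availability * Performance * Quality / 10000
A * P = 84.6% * 84.7% / 100 = 71.66%
OEE = 71.66% * 90.4% / 100 = 64.8%

64.8%


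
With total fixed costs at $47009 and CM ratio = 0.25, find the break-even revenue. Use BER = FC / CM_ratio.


Formula: BER = Fixed Costs / Contribution Margin Ratio
BER = $47009 / 0.25
BER = $188036.00 (to the nearest cent)

$188036.00


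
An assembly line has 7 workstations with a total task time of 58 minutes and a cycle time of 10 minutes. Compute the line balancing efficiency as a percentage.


Formula: Efficiency = Sum of Task Times / (N_stations * CT) * 100
Total station capacity = 7 stations * 10 min = 70 min
Efficiency = 58 / 70 * 100 = 82.9%

82.9%


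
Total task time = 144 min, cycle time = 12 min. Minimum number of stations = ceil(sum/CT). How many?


Formula: N_min = ceil(Sum of Task Times / Cycle Time)
N_min = ceil(144 min / 12 min) = ceil(12.0)
N_min = 12 stations

12


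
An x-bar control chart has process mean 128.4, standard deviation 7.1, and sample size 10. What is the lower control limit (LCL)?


LCL = 128.4 - 3 * 7.1 / sqrt(10)

121.66


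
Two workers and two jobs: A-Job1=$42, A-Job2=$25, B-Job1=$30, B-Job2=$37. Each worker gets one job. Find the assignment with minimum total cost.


Option 1: A->1 + B->2 = $42 + $37 = $79
Option 2: A->2 + B->1 = $25 + $30 = $55
Min cost = min($79, $55) = $55

$55


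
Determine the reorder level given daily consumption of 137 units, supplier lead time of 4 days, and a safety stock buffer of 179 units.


Formula: ROP = (Daily Demand * Lead Time) + Safety Stock
Demand during lead time = 137 * 4 = 548 units
ROP = 548 + 179 = 727 units

727 units


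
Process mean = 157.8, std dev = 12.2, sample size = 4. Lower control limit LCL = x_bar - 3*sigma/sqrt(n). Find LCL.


LCL = 157.8 - 3 * 12.2 / sqrt(4)

139.5


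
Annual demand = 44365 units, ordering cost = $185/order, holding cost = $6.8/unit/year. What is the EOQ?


Formula: EOQ = sqrt(2 * D * S / H)
Numerator: 2 * 44365 * 185 = 16415050
2DS/H = 16415050 / 6.8 = 2413977.9
EOQ = sqrt(2413977.9) = 1553.7 units

1553.7 units


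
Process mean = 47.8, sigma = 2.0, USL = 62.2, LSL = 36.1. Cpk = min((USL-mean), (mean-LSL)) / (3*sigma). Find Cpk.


Cpu = (62.2 - 47.8) / (3 * 2.0) = 2.4
Cpl = (47.8 - 36.1) / (3 * 2.0) = 1.95
Cpk = min(2.4, 1.95) = 1.95

1.95


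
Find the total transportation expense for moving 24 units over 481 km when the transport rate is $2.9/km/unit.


TC = dist * cost * units = 481 * 2.9 * 24 = $33477.60

$33477.60


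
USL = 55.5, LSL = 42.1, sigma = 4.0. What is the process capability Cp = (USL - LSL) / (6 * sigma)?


Cp = (55.5 - 42.1) / (6 * 4.0)

0.56


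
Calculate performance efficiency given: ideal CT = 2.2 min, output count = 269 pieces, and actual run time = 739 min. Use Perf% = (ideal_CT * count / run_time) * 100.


Formula: Performance = (Ideal CT * Total Count) / Run Time * 100
Ideal output time = 2.2 * 269 = 591.8 min
Performance = 591.8 / 739 * 100 = 80.1%

80.1%


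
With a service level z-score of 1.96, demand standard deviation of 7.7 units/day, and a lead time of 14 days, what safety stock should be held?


Formula: SS = z * sigma_d * sqrt(LT)
sqrt(LT) = sqrt(14) = 3.7417
SS = 1.96 * 7.7 * 3.7417
SS = 56.5 units

56.5 units


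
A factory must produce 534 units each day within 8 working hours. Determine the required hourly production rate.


Formula: Production Rate = Daily Demand / Available Hours
Rate = 534 units/day / 8 hours/day
Rate = 66.8 units/hour

66.8 units/hour


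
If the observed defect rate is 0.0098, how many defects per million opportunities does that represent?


DPMO = defect_rate * 1000000 = 0.0098 * 1000000

9800


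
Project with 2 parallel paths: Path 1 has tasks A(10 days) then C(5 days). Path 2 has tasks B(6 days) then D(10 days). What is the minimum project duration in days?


Path 1 = 10 + 5 = 15 days
Path 2 = 6 + 10 = 16 days
Duration = max(15, 16) = 16 days

16 days


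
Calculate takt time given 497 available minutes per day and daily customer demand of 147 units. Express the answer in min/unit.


Formula: Takt Time = Available Production Time / Customer Demand
Takt = 497 min/day / 147 units/day
Takt = 3.38 min/unit

3.38 min/unit


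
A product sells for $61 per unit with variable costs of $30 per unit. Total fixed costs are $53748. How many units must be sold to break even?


Formula: BEQ = Fixed Costs / (Price - Variable Cost)
Contribution margin = $61 - $30 = $31/unit
BEQ = ceil($53748 / $31/unit) = ceil(1733.81) = 1734 units

1734 units


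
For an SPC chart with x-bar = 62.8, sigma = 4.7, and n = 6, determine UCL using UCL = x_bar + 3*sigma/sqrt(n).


UCL = 62.8 + 3 * 4.7 / sqrt(6)

68.56


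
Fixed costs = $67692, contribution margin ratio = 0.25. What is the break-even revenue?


Formula: BER = Fixed Costs / Contribution Margin Ratio
BER = $67692 / 0.25
BER = $270768.00 (to the nearest cent)

$270768.00


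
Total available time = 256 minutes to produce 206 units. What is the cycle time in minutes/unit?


Formula: CT = Available Time / Number of Units
CT = 256 min / 206 units
CT = 1.24 min/unit

1.24 min/unit


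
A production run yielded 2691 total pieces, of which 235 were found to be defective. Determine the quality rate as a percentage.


Formula: Quality Rate = Good Pieces / Total Pieces * 100
Good pieces = 2691 - 235 = 2456
QR = 2456 / 2691 * 100 = 91.3%

91.3%


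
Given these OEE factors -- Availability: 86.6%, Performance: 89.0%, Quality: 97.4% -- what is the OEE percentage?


Formula: OEE = Availability * Performance * Quality / 10000
A * P = 86.6% * 89.0% / 100 = 77.07%
OEE = 77.07% * 97.4% / 100 = 75.1%

75.1%


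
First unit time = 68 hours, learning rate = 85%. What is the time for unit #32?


Formula: T_n = T_1 * (learning_rate)^(log2(n)) where learning_rate = rate/100
Doublings = log2(32) = 5
T_n = 68 * 0.85^5
T_n = 68 * 0.4437 = 30.2 hours

30.2 hours


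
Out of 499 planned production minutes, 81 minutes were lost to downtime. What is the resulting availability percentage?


Formula: Availability = (Planned Time - Downtime) / Planned Time * 100
Uptime = 499 - 81 = 418 min
Availability = 418 / 499 * 100 = 83.8%

83.8%


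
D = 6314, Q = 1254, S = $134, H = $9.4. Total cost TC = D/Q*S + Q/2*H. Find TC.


TC = 6314/1254 * 134 + 1254/2 * 9.4

$6568.50


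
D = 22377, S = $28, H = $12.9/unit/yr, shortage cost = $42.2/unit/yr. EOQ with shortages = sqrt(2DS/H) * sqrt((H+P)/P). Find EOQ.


Formula: EOQ* = sqrt(2DS/H) * sqrt((H+P)/P)
Base EOQ = sqrt(2*22377*28/12.9) = 311.67 units
Correction = sqrt((12.9+42.2)/42.2) = 1.14267
EOQ* = 311.67 * 1.14267 = 356.1 units

356.1 units


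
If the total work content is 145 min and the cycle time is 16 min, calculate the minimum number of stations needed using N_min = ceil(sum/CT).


Formula: N_min = ceil(Sum of Task Times / Cycle Time)
N_min = ceil(145 min / 16 min) = ceil(9.0625)
N_min = 10 stations

10


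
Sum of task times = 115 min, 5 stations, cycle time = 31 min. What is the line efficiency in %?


Formula: Efficiency = Sum of Task Times / (N_stations * CT) * 100
Total station capacity = 5 stations * 31 min = 155 min
Efficiency = 115 / 155 * 100 = 74.2%

74.2%


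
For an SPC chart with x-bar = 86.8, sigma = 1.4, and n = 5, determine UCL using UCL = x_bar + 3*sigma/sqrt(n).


UCL = 86.8 + 3 * 1.4 / sqrt(5)

88.68


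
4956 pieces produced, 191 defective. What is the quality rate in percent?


Formula: Quality Rate = Good Pieces / Total Pieces * 100
Good pieces = 4956 - 191 = 4765
QR = 4765 / 4956 * 100 = 96.1%

96.1%


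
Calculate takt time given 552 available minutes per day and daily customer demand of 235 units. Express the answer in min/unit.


Formula: Takt Time = Available Production Time / Customer Demand
Takt = 552 min/day / 235 units/day
Takt = 2.35 min/unit

2.35 min/unit


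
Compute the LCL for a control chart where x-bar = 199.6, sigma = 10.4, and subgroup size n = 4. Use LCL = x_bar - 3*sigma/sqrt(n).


LCL = 199.6 - 3 * 10.4 / sqrt(4)

184.0


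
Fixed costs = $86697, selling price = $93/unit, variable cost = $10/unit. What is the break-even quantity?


Formula: BEQ = Fixed Costs / (Price - Variable Cost)
Contribution margin = $93 - $10 = $83/unit
BEQ = ceil($86697 / $83/unit) = ceil(1044.54) = 1045 units

1045 units


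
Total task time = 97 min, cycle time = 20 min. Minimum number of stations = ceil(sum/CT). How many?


Formula: N_min = ceil(Sum of Task Times / Cycle Time)
N_min = ceil(97 min / 20 min) = ceil(4.85)
N_min = 5 stations

5


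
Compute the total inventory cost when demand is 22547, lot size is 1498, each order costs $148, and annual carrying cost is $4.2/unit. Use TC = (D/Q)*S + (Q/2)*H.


TC = 22547/1498 * 148 + 1498/2 * 4.2

$5373.41


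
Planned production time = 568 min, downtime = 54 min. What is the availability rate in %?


Formula: Availability = (Planned Time - Downtime) / Planned Time * 100
Uptime = 568 - 54 = 514 min
Availability = 514 / 568 * 100 = 90.5%

90.5%


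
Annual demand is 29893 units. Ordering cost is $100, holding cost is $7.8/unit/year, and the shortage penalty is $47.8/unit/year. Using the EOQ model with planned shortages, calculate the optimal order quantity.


Formula: EOQ* = sqrt(2DS/H) * sqrt((H+P)/P)
Base EOQ = sqrt(2*29893*100/7.8) = 875.49 units
Correction = sqrt((7.8+47.8)/47.8) = 1.07851
EOQ* = 875.49 * 1.07851 = 944.2 units

944.2 units


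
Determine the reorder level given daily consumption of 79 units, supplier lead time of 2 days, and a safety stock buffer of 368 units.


Formula: ROP = (Daily Demand * Lead Time) + Safety Stock
Demand during lead time = 79 * 2 = 158 units
ROP = 158 + 368 = 526 units

526 units


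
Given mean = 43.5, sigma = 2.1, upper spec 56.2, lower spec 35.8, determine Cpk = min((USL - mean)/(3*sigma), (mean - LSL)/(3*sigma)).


Cpu = (56.2 - 43.5) / (3 * 2.1) = 2.02
Cpl = (43.5 - 35.8) / (3 * 2.1) = 1.22
Cpk = min(2.02, 1.22) = 1.22

1.22


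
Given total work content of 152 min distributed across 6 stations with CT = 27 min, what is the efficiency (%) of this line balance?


Formula: Efficiency = Sum of Task Times / (N_stations * CT) * 100
Total station capacity = 6 stations * 27 min = 162 min
Efficiency = 152 / 162 * 100 = 93.8%

93.8%


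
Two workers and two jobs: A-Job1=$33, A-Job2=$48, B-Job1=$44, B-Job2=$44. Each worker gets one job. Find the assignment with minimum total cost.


Option 1: A->1 + B->2 = $33 + $44 = $77
Option 2: A->2 + B->1 = $48 + $44 = $92
Min cost = min($77, $92) = $77

$77


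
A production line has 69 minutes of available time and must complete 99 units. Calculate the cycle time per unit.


Formula: CT = Available Time / Number of Units
CT = 69 min / 99 units
CT = 0.7 min/unit

0.7 min/unit


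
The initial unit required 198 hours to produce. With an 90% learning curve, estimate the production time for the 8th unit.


Formula: T_n = T_1 * (learning_rate)^(log2(n)) where learning_rate = rate/100
Doublings = log2(8) = 3
T_n = 198 * 0.9^3
T_n = 198 * 0.729 = 144.3 hours

144.3 hours


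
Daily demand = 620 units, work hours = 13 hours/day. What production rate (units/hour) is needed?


Formula: Production Rate = Daily Demand / Available Hours
Rate = 620 units/day / 13 hours/day
Rate = 47.7 units/hour

47.7 units/hour


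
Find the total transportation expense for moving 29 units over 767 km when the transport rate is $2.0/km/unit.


TC = dist * cost * units = 767 * 2.0 * 29 = $44486.00

$44486.00


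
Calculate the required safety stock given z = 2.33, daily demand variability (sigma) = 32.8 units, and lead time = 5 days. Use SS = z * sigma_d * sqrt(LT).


Formula: SS = z * sigma_d * sqrt(LT)
sqrt(LT) = sqrt(5) = 2.2361
SS = 2.33 * 32.8 * 2.2361
SS = 170.9 units

170.9 units


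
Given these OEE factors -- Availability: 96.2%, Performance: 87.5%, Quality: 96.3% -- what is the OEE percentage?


Formula: OEE = Availability * Performance * Quality / 10000
A * P = 96.2% * 87.5% / 100 = 84.18%
OEE = 84.18% * 96.3% / 100 = 81.1%

81.1%


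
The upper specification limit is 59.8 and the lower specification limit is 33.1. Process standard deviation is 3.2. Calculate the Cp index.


Cp = (59.8 - 33.1) / (6 * 3.2)

1.39


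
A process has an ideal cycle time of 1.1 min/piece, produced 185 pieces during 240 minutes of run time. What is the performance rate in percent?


Formula: Performance = (Ideal CT * Total Count) / Run Time * 100
Ideal output time = 1.1 * 185 = 203.5 min
Performance = 203.5 / 240 * 100 = 84.8%

84.8%


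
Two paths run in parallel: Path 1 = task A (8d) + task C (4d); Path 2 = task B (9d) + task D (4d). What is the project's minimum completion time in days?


Path 1 = 8 + 4 = 12 days
Path 2 = 9 + 4 = 13 days
Duration = max(12, 13) = 13 days

13 days


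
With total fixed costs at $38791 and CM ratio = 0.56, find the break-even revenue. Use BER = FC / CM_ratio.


Formula: BER = Fixed Costs / Contribution Margin Ratio
BER = $38791 / 0.56
BER = $69269.64 (to the nearest cent)

$69269.64


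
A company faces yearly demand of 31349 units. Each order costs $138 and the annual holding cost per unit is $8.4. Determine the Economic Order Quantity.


Formula: EOQ = sqrt(2 * D * S / H)
Numerator: 2 * 31349 * 138 = 8652324
2DS/H = 8652324 / 8.4 = 1030038.6
EOQ = sqrt(1030038.6) = 1014.9 units

1014.9 units


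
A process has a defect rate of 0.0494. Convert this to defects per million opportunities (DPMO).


DPMO = defect_rate * 1000000 = 0.0494 * 1000000

49400


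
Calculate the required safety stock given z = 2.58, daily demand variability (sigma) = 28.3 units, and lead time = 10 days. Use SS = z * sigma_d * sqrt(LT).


Formula: SS = z * sigma_d * sqrt(LT)
sqrt(LT) = sqrt(10) = 3.1623
SS = 2.58 * 28.3 * 3.1623
SS = 230.9 units

230.9 units


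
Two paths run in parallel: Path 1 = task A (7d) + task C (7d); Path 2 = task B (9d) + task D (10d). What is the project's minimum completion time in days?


Path 1 = 7 + 7 = 14 days
Path 2 = 9 + 10 = 19 days
Duration = max(14, 19) = 19 days

19 days


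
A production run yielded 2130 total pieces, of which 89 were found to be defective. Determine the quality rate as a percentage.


Formula: Quality Rate = Good Pieces / Total Pieces * 100
Good pieces = 2130 - 89 = 2041
QR = 2041 / 2130 * 100 = 95.8%

95.8%


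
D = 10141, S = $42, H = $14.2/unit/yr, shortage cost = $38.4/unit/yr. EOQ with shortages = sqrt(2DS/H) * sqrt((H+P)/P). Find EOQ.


Formula: EOQ* = sqrt(2DS/H) * sqrt((H+P)/P)
Base EOQ = sqrt(2*10141*42/14.2) = 244.93 units
Correction = sqrt((14.2+38.4)/38.4) = 1.17038
EOQ* = 244.93 * 1.17038 = 286.7 units

286.7 units


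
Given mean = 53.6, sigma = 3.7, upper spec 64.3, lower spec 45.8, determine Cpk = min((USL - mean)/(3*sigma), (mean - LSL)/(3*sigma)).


Cpu = (64.3 - 53.6) / (3 * 3.7) = 0.96
Cpl = (53.6 - 45.8) / (3 * 3.7) = 0.7
Cpk = min(0.96, 0.7) = 0.7

0.7


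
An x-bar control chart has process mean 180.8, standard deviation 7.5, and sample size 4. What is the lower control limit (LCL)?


LCL = 180.8 - 3 * 7.5 / sqrt(4)

169.55


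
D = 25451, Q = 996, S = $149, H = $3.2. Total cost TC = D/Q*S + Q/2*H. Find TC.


TC = 25451/996 * 149 + 996/2 * 3.2

$5401.03


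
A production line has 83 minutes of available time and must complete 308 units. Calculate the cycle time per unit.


Formula: CT = Available Time / Number of Units
CT = 83 min / 308 units
CT = 0.27 min/unit

0.27 min/unit


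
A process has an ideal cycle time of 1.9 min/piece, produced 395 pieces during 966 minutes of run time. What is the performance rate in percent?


Formula: Performance = (Ideal CT * Total Count) / Run Time * 100
Ideal output time = 1.9 * 395 = 750.5 min
Performance = 750.5 / 966 * 100 = 77.7%

77.7%


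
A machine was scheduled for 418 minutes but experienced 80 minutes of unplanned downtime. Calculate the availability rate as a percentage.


Formula: Availability = (Planned Time - Downtime) / Planned Time * 100
Uptime = 418 - 80 = 338 min
Availability = 338 / 418 * 100 = 80.9%

80.9%


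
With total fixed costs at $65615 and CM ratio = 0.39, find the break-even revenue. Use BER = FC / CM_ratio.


Formula: BER = Fixed Costs / Contribution Margin Ratio
BER = $65615 / 0.39
BER = $168243.59 (to the nearest cent)

$168243.59


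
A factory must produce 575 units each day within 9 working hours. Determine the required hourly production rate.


Formula: Production Rate = Daily Demand / Available Hours
Rate = 575 units/day / 9 hours/day
Rate = 63.9 units/hour

63.9 units/hour


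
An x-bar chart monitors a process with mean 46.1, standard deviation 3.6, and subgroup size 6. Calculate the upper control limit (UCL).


UCL = 46.1 + 3 * 3.6 / sqrt(6)

50.51


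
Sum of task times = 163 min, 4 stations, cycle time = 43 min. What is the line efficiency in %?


Formula: Efficiency = Sum of Task Times / (N_stations * CT) * 100
Total station capacity = 4 stations * 43 min = 172 min
Efficiency = 163 / 172 * 100 = 94.8%

94.8%


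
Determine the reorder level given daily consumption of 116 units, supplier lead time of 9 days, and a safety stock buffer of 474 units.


Formula: ROP = (Daily Demand * Lead Time) + Safety Stock
Demand during lead time = 116 * 9 = 1044 units
ROP = 1044 + 474 = 1518 units

1518 units


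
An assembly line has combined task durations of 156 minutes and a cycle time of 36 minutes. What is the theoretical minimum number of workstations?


Formula: N_min = ceil(Sum of Task Times / Cycle Time)
N_min = ceil(156 min / 36 min) = ceil(4.3333)
N_min = 5 stations

5


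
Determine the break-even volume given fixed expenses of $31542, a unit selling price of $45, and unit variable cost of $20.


Formula: BEQ = Fixed Costs / (Price - Variable Cost)
Contribution margin = $45 - $20 = $25/unit
BEQ = ceil($31542 / $25/unit) = ceil(1261.68) = 1262 units

1262 units


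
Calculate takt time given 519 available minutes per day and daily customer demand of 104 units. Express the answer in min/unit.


Formula: Takt Time = Available Production Time / Customer Demand
Takt = 519 min/day / 104 units/day
Takt = 4.99 min/unit

4.99 min/unit


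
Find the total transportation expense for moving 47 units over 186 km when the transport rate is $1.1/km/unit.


TC = dist * cost * units = 186 * 1.1 * 47 = $9616.20

$9616.20


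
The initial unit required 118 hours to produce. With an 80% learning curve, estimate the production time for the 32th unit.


Formula: T_n = T_1 * (learning_rate)^(log2(n)) where learning_rate = rate/100
Doublings = log2(32) = 5
T_n = 118 * 0.8^5
T_n = 118 * 0.3277 = 38.7 hours

38.7 hours


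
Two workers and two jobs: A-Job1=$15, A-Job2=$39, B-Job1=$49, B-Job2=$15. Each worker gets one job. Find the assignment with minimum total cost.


Option 1: A->1 + B->2 = $15 + $15 = $30
Option 2: A->2 + B->1 = $39 + $49 = $88
Min cost = min($30, $88) = $30

$30


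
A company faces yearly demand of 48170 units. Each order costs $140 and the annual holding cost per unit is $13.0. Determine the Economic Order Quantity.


Formula: EOQ = sqrt(2 * D * S / H)
Numerator: 2 * 48170 * 140 = 13487600
2DS/H = 13487600 / 13.0 = 1037507.7
EOQ = sqrt(1037507.7) = 1018.6 units

1018.6 units


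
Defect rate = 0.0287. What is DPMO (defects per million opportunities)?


DPMO = defect_rate * 1000000 = 0.0287 * 1000000

28700


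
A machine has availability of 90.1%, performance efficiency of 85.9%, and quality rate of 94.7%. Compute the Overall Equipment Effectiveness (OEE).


Formula: OEE = Availability * Performance * Quality / 10000
A * P = 90.1% * 85.9% / 100 = 77.4%
OEE = 77.4% * 94.7% / 100 = 73.3%

73.3%


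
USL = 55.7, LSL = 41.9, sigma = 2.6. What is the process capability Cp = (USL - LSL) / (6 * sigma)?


Cp = (55.7 - 41.9) / (6 * 2.6)

0.88


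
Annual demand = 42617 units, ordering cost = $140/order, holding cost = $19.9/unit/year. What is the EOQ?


Formula: EOQ = sqrt(2 * D * S / H)
Numerator: 2 * 42617 * 140 = 11932760
2DS/H = 11932760 / 19.9 = 599636.2
EOQ = sqrt(599636.2) = 774.4 units

774.4 units


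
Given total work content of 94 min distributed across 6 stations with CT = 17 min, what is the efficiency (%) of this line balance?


Formula: Efficiency = Sum of Task Times / (N_stations * CT) * 100
Total station capacity = 6 stations * 17 min = 102 min
Efficiency = 94 / 102 * 100 = 92.2%

92.2%


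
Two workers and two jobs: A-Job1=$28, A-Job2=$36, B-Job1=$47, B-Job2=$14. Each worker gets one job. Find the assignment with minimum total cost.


Option 1: A->1 + B->2 = $28 + $14 = $42
Option 2: A->2 + B->1 = $36 + $47 = $83
Min cost = min($42, $83) = $42

$42


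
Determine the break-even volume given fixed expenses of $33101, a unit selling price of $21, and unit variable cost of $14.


Formula: BEQ = Fixed Costs / (Price - Variable Cost)
Contribution margin = $21 - $14 = $7/unit
BEQ = ceil($33101 / $7/unit) = ceil(4728.71) = 4729 units

4729 units


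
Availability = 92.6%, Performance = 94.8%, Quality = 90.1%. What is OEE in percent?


Formula: OEE = Availability * Performance * Quality / 10000
A * P = 92.6% * 94.8% / 100 = 87.78%
OEE = 87.78% * 90.1% / 100 = 79.1%

79.1%


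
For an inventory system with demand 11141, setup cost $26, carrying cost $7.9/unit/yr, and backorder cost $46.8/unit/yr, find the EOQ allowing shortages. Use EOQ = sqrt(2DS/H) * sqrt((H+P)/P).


Formula: EOQ* = sqrt(2DS/H) * sqrt((H+P)/P)
Base EOQ = sqrt(2*11141*26/7.9) = 270.8 units
Correction = sqrt((7.9+46.8)/46.8) = 1.08111
EOQ* = 270.8 * 1.08111 = 292.8 units

292.8 units


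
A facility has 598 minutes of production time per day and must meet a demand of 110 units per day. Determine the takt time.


Formula: Takt Time = Available Production Time / Customer Demand
Takt = 598 min/day / 110 units/day
Takt = 5.44 min/unit

5.44 min/unit


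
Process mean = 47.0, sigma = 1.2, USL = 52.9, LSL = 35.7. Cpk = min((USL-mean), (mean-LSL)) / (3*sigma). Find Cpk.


Cpu = (52.9 - 47.0) / (3 * 1.2) = 1.64
Cpl = (47.0 - 35.7) / (3 * 1.2) = 3.14
Cpk = min(1.64, 3.14) = 1.64

1.64


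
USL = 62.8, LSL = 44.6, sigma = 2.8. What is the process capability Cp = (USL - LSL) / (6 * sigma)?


Cp = (62.8 - 44.6) / (6 * 2.8)

1.08


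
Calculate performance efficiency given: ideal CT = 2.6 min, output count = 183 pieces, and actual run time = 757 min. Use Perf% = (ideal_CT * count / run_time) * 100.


Formula: Performance = (Ideal CT * Total Count) / Run Time * 100
Ideal output time = 2.6 * 183 = 475.8 min
Performance = 475.8 / 757 * 100 = 62.9%

62.9%


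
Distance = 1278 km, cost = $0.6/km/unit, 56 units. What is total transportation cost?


TC = dist * cost * units = 1278 * 0.6 * 56 = $42940.80

$42940.80


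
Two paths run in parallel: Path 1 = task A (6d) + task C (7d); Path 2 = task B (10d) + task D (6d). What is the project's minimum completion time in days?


Path 1 = 6 + 7 = 13 days
Path 2 = 10 + 6 = 16 days
Duration = max(13, 16) = 16 days

16 days


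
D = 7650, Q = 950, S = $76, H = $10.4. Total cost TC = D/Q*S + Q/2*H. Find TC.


TC = 7650/950 * 76 + 950/2 * 10.4

$5552.00


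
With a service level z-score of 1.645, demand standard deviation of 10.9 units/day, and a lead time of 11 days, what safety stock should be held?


Formula: SS = z * sigma_d * sqrt(LT)
sqrt(LT) = sqrt(11) = 3.3166
SS = 1.645 * 10.9 * 3.3166
SS = 59.5 units

59.5 units


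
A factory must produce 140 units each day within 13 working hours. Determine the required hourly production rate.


Formula: Production Rate = Daily Demand / Available Hours
Rate = 140 units/day / 13 hours/day
Rate = 10.8 units/hour

10.8 units/hour


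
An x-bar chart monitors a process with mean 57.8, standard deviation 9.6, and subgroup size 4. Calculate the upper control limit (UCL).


UCL = 57.8 + 3 * 9.6 / sqrt(4)

72.2


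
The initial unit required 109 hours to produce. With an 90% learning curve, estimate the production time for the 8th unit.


Formula: T_n = T_1 * (learning_rate)^(log2(n)) where learning_rate = rate/100
Doublings = log2(8) = 3
T_n = 109 * 0.9^3
T_n = 109 * 0.729 = 79.5 hours

79.5 hours


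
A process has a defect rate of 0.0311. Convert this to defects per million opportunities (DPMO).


DPMO = defect_rate * 1000000 = 0.0311 * 1000000

31100


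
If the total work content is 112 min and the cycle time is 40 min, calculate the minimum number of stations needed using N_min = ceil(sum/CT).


Formula: N_min = ceil(Sum of Task Times / Cycle Time)
N_min = ceil(112 min / 40 min) = ceil(2.8)
N_min = 3 stations

3


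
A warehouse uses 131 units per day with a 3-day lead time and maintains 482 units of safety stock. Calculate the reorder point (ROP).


Formula: ROP = (Daily Demand * Lead Time) + Safety Stock
Demand during lead time = 131 * 3 = 393 units
ROP = 393 + 482 = 875 units

875 units


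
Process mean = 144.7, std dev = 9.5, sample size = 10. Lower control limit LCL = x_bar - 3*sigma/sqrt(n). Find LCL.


LCL = 144.7 - 3 * 9.5 / sqrt(10)

135.69


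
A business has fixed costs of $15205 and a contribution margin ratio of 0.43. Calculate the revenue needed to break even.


Formula: BER = Fixed Costs / Contribution Margin Ratio
BER = $15205 / 0.43
BER = $35360.47 (to the nearest cent)

$35360.47


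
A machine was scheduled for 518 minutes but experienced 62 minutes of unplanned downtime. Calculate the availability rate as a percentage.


Formula: Availability = (Planned Time - Downtime) / Planned Time * 100
Uptime = 518 - 62 = 456 min
Availability = 456 / 518 * 100 = 88.0%

88.0%


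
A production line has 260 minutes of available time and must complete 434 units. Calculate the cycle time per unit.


Formula: CT = Available Time / Number of Units
CT = 260 min / 434 units
CT = 0.6 min/unit

0.6 min/unit


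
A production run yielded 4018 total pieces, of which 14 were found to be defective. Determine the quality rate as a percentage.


Formula: Quality Rate = Good Pieces / Total Pieces * 100
Good pieces = 4018 - 14 = 4004
QR = 4004 / 4018 * 100 = 99.7%

99.7%


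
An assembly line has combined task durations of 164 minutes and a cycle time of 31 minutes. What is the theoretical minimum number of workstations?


Formula: N_min = ceil(Sum of Task Times / Cycle Time)
N_min = ceil(164 min / 31 min) = ceil(5.2903)
N_min = 6 stations

6


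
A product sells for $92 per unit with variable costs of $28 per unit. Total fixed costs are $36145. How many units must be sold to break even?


Formula: BEQ = Fixed Costs / (Price - Variable Cost)
Contribution margin = $92 - $28 = $64/unit
BEQ = ceil($36145 / $64/unit) = ceil(564.77) = 565 units

565 units


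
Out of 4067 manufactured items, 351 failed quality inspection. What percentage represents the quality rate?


Formula: Quality Rate = Good Pieces / Total Pieces * 100
Good pieces = 4067 - 351 = 3716
QR = 3716 / 4067 * 100 = 91.4%

91.4%


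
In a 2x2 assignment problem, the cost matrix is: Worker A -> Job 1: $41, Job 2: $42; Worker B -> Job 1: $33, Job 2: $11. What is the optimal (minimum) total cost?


Option 1: A->1 + B->2 = $41 + $11 = $52
Option 2: A->2 + B->1 = $42 + $33 = $75
Min cost = min($52, $75) = $52

$52


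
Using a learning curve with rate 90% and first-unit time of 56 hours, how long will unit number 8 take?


Formula: T_n = T_1 * (learning_rate)^(log2(n)) where learning_rate = rate/100
Doublings = log2(8) = 3
T_n = 56 * 0.9^3
T_n = 56 * 0.729 = 40.8 hours

40.8 hours


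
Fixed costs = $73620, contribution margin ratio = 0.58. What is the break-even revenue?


Formula: BER = Fixed Costs / Contribution Margin Ratio
BER = $73620 / 0.58
BER = $126931.03 (to the nearest cent)

$126931.03


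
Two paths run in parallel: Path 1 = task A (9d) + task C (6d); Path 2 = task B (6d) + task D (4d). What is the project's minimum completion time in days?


Path 1 = 9 + 6 = 15 days
Path 2 = 6 + 4 = 10 days
Duration = max(15, 10) = 15 days

15 days


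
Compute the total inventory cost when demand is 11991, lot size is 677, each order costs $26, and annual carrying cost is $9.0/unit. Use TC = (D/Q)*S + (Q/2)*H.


TC = 11991/677 * 26 + 677/2 * 9.0

$3507.01


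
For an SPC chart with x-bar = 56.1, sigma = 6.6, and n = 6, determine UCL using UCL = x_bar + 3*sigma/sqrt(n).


UCL = 56.1 + 3 * 6.6 / sqrt(6)

64.18


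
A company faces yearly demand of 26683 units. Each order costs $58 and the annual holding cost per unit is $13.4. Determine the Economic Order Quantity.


Formula: EOQ = sqrt(2 * D * S / H)
Numerator: 2 * 26683 * 58 = 3095228
2DS/H = 3095228 / 13.4 = 230987.2
EOQ = sqrt(230987.2) = 480.6 units

480.6 units


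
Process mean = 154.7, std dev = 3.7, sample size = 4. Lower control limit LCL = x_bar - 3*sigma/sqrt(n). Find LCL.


LCL = 154.7 - 3 * 3.7 / sqrt(4)

149.15


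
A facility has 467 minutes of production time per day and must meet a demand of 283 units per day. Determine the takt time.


Formula: Takt Time = Available Production Time / Customer Demand
Takt = 467 min/day / 283 units/day
Takt = 1.65 min/unit

1.65 min/unit


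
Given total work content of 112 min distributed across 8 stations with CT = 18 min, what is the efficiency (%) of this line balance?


Formula: Efficiency = Sum of Task Times / (N_stations * CT) * 100
Total station capacity = 8 stations * 18 min = 144 min
Efficiency = 112 / 144 * 100 = 77.8%

77.8%


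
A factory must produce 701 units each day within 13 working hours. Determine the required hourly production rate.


Formula: Production Rate = Daily Demand / Available Hours
Rate = 701 units/day / 13 hours/day
Rate = 53.9 units/hour

53.9 units/hour


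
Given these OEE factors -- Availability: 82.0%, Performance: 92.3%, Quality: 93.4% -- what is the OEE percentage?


Formula: OEE = Availability * Performance * Quality / 10000
A * P = 82.0% * 92.3% / 100 = 75.69%
OEE = 75.69% * 93.4% / 100 = 70.7%

70.7%


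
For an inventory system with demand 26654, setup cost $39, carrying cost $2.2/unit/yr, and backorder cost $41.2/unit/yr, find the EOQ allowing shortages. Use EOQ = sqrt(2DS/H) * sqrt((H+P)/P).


Formula: EOQ* = sqrt(2DS/H) * sqrt((H+P)/P)
Base EOQ = sqrt(2*26654*39/2.2) = 972.11 units
Correction = sqrt((2.2+41.2)/41.2) = 1.02635
EOQ* = 972.11 * 1.02635 = 997.7 units

997.7 units


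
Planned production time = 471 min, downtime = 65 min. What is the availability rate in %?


Formula: Availability = (Planned Time - Downtime) / Planned Time * 100
Uptime = 471 - 65 = 406 min
Availability = 406 / 471 * 100 = 86.2%

86.2%


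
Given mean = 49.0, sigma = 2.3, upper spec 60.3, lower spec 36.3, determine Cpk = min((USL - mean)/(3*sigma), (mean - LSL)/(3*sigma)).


Cpu = (60.3 - 49.0) / (3 * 2.3) = 1.64
Cpl = (49.0 - 36.3) / (3 * 2.3) = 1.84
Cpk = min(1.64, 1.84) = 1.64

1.64


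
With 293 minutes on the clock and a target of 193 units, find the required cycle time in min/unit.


Formula: CT = Available Time / Number of Units
CT = 293 min / 193 units
CT = 1.52 min/unit

1.52 min/unit


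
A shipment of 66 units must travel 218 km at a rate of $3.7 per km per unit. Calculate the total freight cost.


TC = dist * cost * units = 218 * 3.7 * 66 = $53235.60

$53235.60


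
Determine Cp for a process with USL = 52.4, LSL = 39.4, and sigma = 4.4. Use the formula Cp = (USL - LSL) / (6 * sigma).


Cp = (52.4 - 39.4) / (6 * 4.4)

0.49


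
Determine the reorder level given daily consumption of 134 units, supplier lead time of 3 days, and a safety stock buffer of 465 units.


Formula: ROP = (Daily Demand * Lead Time) + Safety Stock
Demand during lead time = 134 * 3 = 402 units
ROP = 402 + 465 = 867 units

867 units


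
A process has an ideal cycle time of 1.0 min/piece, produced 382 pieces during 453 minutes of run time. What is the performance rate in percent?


Formula: Performance = (Ideal CT * Total Count) / Run Time * 100
Ideal output time = 1.0 * 382 = 382.0 min
Performance = 382.0 / 453 * 100 = 84.3%

84.3%


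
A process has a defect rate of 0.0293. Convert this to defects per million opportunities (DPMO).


DPMO = defect_rate * 1000000 = 0.0293 * 1000000

29300
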